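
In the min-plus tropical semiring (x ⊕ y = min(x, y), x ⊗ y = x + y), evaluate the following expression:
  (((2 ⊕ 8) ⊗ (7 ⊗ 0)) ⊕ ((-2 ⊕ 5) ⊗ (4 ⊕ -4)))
(((2 ⊕ 8) ⊗ (7 ⊗ 0)) ⊕ ((-2 ⊕ 5) ⊗ (4 ⊕ -4))) = -6

Expand innermost to outermost. Recall ⊕ takes the minimum of its arguments and ⊗ takes their sum. Working out the expression (((2 ⊕ 8) ⊗ (7 ⊗ 0)) ⊕ ((-2 ⊕ 5) ⊗ (4 ⊕ -4))) gives -6.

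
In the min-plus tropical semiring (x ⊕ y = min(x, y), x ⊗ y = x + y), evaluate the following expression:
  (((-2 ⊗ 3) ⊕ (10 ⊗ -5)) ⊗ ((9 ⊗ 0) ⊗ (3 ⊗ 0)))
(((-2 ⊗ 3) ⊕ (10 ⊗ -5)) ⊗ ((9 ⊗ 0) ⊗ (3 ⊗ 0))) = 13

Expand innermost to outermost. Recall ⊕ takes the minimum of its arguments and ⊗ takes their sum. Working out the expression (((-2 ⊗ 3) ⊕ (10 ⊗ -5)) ⊗ ((9 ⊗ 0) ⊗ (3 ⊗ 0))) gives 13.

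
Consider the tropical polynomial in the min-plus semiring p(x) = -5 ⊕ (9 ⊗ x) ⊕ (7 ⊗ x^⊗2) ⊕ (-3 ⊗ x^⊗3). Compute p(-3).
p(-3) = -12

A tropical monomial a ⊗ x^⊗i evaluates to a + i · x. Evaluating each term at x = -3:
  Term 0 contributes -5 + 0 · -3 = -5
  Term 1 contributes 9 + 1 · -3 = 6
  Term 2 contributes 7 + 2 · -3 = 1
  Term 3 contributes -3 + 3 · -3 = -12
p(-3) = ⊕ of these = min[-5, 6, 1, -12] = -12.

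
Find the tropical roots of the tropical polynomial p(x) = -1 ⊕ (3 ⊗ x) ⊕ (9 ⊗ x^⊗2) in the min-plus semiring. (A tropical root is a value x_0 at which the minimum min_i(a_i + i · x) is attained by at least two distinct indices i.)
Roots: {-6, -4}

Each tropical root is a break point of the lower envelope of the lines y = a_i + i · x (there are 3 lines, with slopes 0, 1, ..., 2). Only the lines that attain the minimum somewhere contribute to roots; other lines are dominated. Here the surviving (envelope) indices are i = 2, i = 1, i = 0.
Intersections between consecutive envelope lines give the roots: for adjacent envelope indices i < j the intersection is x = (a_i − a_j) / (j − i). Reading off the sorted break points: {-6, -4}.
Verification: at each break x_0, at least two indices attain the minimum of min_i(a_i + i · x_0).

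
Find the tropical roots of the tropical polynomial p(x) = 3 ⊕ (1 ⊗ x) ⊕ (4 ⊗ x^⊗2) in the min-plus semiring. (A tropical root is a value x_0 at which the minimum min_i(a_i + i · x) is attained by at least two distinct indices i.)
Roots: {-3, 2}

Each tropical root is a break point of the lower envelope of the lines y = a_i + i · x (there are 3 lines, with slopes 0, 1, ..., 2). Only the lines that attain the minimum somewhere contribute to roots; other lines are dominated. Here the surviving (envelope) indices are i = 2, i = 1, i = 0.
Intersections between consecutive envelope lines give the roots: for adjacent envelope indices i < j the intersection is x = (a_i − a_j) / (j − i). Reading off the sorted break points: {-3, 2}.
Verification: at each break x_0, at least two indices attain the minimum of min_i(a_i + i · x_0).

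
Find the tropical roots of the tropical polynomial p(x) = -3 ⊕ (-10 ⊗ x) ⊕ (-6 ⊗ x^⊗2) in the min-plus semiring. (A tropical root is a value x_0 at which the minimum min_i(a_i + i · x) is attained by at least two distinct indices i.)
Roots: {-4, 7}

Each tropical root is a break point of the lower envelope of the lines y = a_i + i · x (there are 3 lines, with slopes 0, 1, ..., 2). Only the lines that attain the minimum somewhere contribute to roots; other lines are dominated. Here the surviving (envelope) indices are i = 2, i = 1, i = 0.
Intersections between consecutive envelope lines give the roots: for adjacent envelope indices i < j the intersection is x = (a_i − a_j) / (j − i). Reading off the sorted break points: {-4, 7}.
Verification: at each break x_0, at least two indices attain the minimum of min_i(a_i + i · x_0).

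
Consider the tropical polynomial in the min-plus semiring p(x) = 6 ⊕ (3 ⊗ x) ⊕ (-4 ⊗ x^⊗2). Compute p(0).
p(0) = -4

A tropical monomial a ⊗ x^⊗i evaluates to a + i · x. Evaluating each term at x = 0:
  Term 0 contributes 6 + 0 · 0 = 6
  Term 1 contributes 3 + 1 · 0 = 3
  Term 2 contributes -4 + 2 · 0 = -4
p(0) = ⊕ of these = min[6, 3, -4] = -4.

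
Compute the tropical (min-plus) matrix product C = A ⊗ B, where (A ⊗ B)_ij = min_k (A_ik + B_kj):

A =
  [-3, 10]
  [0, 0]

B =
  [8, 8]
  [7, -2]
A ⊗ B =
  [5, 5]
  [7, -2]

Apply the min-plus product entry-by-entry:
  C[0][0] = min over k of (A[0][0] + B[0][0] = -3 + 8 = 5, A[0][1] + B[1][0] = 10 + 7 = 17) = 5 (attained at k = 0)
  C[0][1] = min over k of (A[0][0] + B[0][1] = -3 + 8 = 5, A[0][1] + B[1][1] = 10 + -2 = 8) = 5 (attained at k = 0)
  C[1][0] = min over k of (A[1][0] + B[0][0] = 0 + 8 = 8, A[1][1] + B[1][0] = 0 + 7 = 7) = 7 (attained at k = 1)
  C[1][1] = min over k of (A[1][0] + B[0][1] = 0 + 8 = 8, A[1][1] + B[1][1] = 0 + -2 = -2) = -2 (attained at k = 1)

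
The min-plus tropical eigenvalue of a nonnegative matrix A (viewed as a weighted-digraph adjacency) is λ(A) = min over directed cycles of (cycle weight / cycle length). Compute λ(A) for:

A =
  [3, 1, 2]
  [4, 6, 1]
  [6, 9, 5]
λ(A) = 5/2

Enumerate directed cycles and compute their means (weight / length). Sample:
  cycle 0 → 0: weight = 3, length = 1, mean = 3/1 ≈ 3.000
  cycle 1 → 1: weight = 6, length = 1, mean = 6/1 ≈ 6.000
  cycle 2 → 2: weight = 5, length = 1, mean = 5/1 ≈ 5.000
  cycle 0 → 1 → 0: weight = 5, length = 2, mean = 5/2 ≈ 2.500
  cycle 0 → 2 → 0: weight = 8, length = 2, mean = 8/2 ≈ 4.000
  cycle 1 → 0 → 1: weight = 5, length = 2, mean = 5/2 ≈ 2.500
Minimum mean = 2.500, attained e.g. along the cycle 0 → 1 → 0 with weight 5 and length 2. So λ(A) = 5/2 = 5/2.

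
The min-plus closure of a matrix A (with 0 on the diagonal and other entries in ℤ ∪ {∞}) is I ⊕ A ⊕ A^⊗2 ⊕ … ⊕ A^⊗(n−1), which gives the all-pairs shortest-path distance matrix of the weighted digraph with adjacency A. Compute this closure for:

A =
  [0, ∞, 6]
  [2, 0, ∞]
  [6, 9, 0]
Closure =
  [0, 15, 6]
  [2, 0, 8]
  [6, 9, 0]

This is the Floyd-Warshall all-pairs shortest-path computation. For each intermediate vertex k = 0, 1, …, 2, update dist[i][j] ← min(dist[i][j], dist[i][k] + dist[k][j]). The final matrix gives, for each (i, j), the minimum total weight of any directed path from i to j (possibly empty when i = j).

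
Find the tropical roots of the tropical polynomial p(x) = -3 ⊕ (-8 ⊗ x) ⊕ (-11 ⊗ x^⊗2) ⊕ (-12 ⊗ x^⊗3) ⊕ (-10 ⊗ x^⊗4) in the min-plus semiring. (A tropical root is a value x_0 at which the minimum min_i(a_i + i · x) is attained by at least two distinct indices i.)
Roots: {-2, 1, 3, 5}

Each tropical root is a break point of the lower envelope of the lines y = a_i + i · x (there are 5 lines, with slopes 0, 1, ..., 4). Only the lines that attain the minimum somewhere contribute to roots; other lines are dominated. Here the surviving (envelope) indices are i = 4, i = 3, i = 2, i = 1, i = 0.
Intersections between consecutive envelope lines give the roots: for adjacent envelope indices i < j the intersection is x = (a_i − a_j) / (j − i). Reading off the sorted break points: {-2, 1, 3, 5}.
Verification: at each break x_0, at least two indices attain the minimum of min_i(a_i + i · x_0).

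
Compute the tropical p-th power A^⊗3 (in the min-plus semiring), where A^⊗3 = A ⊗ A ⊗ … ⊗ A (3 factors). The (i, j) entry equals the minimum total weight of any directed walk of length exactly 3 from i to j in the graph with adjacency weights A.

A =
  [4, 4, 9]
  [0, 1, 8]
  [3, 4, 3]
A^⊗3 =
  [5, 6, 13]
  [2, 3, 10]
  [5, 6, 9]

Each entry (A^⊗3)_ij equals the minimum over all length-3 walks i = v_0 → v_1 → … → v_3 = j of Σ_t A[v_t][v_{t+1}]. For example, for (i, j) = (0, 2) we minimise over 9 possible intermediate vertex sequences; the minimum is 13, attained along the walk 0 → 1 → 0 → 2.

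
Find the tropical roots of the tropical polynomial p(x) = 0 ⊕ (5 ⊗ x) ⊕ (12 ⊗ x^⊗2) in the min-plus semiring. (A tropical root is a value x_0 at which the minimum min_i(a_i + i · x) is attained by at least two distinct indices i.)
Roots: {-7, -5}

Each tropical root is a break point of the lower envelope of the lines y = a_i + i · x (there are 3 lines, with slopes 0, 1, ..., 2). Only the lines that attain the minimum somewhere contribute to roots; other lines are dominated. Here the surviving (envelope) indices are i = 2, i = 1, i = 0.
Intersections between consecutive envelope lines give the roots: for adjacent envelope indices i < j the intersection is x = (a_i − a_j) / (j − i). Reading off the sorted break points: {-7, -5}.
Verification: at each break x_0, at least two indices attain the minimum of min_i(a_i + i · x_0).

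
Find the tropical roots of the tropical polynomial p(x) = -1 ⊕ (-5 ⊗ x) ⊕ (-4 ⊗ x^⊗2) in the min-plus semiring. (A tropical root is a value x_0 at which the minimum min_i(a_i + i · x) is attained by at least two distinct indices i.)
Roots: {-1, 4}

Each tropical root is a break point of the lower envelope of the lines y = a_i + i · x (there are 3 lines, with slopes 0, 1, ..., 2). Only the lines that attain the minimum somewhere contribute to roots; other lines are dominated. Here the surviving (envelope) indices are i = 2, i = 1, i = 0.
Intersections between consecutive envelope lines give the roots: for adjacent envelope indices i < j the intersection is x = (a_i − a_j) / (j − i). Reading off the sorted break points: {-1, 4}.
Verification: at each break x_0, at least two indices attain the minimum of min_i(a_i + i · x_0).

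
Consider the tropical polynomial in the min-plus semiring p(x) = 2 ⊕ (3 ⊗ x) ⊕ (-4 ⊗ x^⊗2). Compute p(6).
p(6) = 2

A tropical monomial a ⊗ x^⊗i evaluates to a + i · x. Evaluating each term at x = 6:
  Term 0 contributes 2 + 0 · 6 = 2
  Term 1 contributes 3 + 1 · 6 = 9
  Term 2 contributes -4 + 2 · 6 = 8
p(6) = ⊕ of these = min[2, 9, 8] = 2.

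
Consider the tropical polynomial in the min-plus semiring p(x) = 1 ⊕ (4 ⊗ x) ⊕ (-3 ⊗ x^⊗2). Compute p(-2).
p(-2) = -7

A tropical monomial a ⊗ x^⊗i evaluates to a + i · x. Evaluating each term at x = -2:
  Term 0 contributes 1 + 0 · -2 = 1
  Term 1 contributes 4 + 1 · -2 = 2
  Term 2 contributes -3 + 2 · -2 = -7
p(-2) = ⊕ of these = min[1, 2, -7] = -7.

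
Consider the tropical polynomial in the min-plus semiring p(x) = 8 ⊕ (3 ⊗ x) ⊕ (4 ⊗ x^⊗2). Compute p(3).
p(3) = 6

A tropical monomial a ⊗ x^⊗i evaluates to a + i · x. Evaluating each term at x = 3:
  Term 0 contributes 8 + 0 · 3 = 8
  Term 1 contributes 3 + 1 · 3 = 6
  Term 2 contributes 4 + 2 · 3 = 10
p(3) = ⊕ of these = min[8, 6, 10] = 6.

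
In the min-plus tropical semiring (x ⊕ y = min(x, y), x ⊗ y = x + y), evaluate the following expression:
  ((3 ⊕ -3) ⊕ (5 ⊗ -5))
((3 ⊕ -3) ⊕ (5 ⊗ -5)) = -3

Expand innermost to outermost. Recall ⊕ takes the minimum of its arguments and ⊗ takes their sum. Working out the expression ((3 ⊕ -3) ⊕ (5 ⊗ -5)) gives -3.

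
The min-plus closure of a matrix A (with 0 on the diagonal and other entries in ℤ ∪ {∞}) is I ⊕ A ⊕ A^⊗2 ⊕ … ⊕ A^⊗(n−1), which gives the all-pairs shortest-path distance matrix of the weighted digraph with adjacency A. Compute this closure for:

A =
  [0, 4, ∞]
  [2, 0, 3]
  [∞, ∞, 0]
Closure =
  [0, 4, 7]
  [2, 0, 3]
  [∞, ∞, 0]

This is the Floyd-Warshall all-pairs shortest-path computation. For each intermediate vertex k = 0, 1, …, 2, update dist[i][j] ← min(dist[i][j], dist[i][k] + dist[k][j]). The final matrix gives, for each (i, j), the minimum total weight of any directed path from i to j (possibly empty when i = j).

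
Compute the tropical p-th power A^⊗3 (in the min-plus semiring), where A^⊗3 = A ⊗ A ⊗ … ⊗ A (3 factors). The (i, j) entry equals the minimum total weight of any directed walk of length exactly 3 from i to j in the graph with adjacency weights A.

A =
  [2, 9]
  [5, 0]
A^⊗3 =
  [6, 9]
  [5, 0]

Each entry (A^⊗3)_ij equals the minimum over all length-3 walks i = v_0 → v_1 → … → v_3 = j of Σ_t A[v_t][v_{t+1}]. For example, for (i, j) = (0, 1) we minimise over 4 possible intermediate vertex sequences; the minimum is 9, attained along the walk 0 → 1 → 1 → 1.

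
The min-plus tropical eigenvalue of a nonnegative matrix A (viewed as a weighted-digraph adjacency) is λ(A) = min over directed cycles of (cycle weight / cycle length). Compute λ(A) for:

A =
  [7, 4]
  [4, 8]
λ(A) = 4

Enumerate directed cycles and compute their means (weight / length). Sample:
  cycle 0 → 0: weight = 7, length = 1, mean = 7/1 ≈ 7.000
  cycle 1 → 1: weight = 8, length = 1, mean = 8/1 ≈ 8.000
  cycle 0 → 1 → 0: weight = 8, length = 2, mean = 8/2 ≈ 4.000
  cycle 1 → 0 → 1: weight = 8, length = 2, mean = 8/2 ≈ 4.000
Minimum mean = 4.000, attained e.g. along the cycle 0 → 1 → 0 with weight 8 and length 2. So λ(A) = 8/2 = 4.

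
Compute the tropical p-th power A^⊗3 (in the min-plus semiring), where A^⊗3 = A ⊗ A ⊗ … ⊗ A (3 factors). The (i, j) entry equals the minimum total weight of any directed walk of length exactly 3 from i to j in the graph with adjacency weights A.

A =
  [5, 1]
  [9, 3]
A^⊗3 =
  [13, 7]
  [15, 9]

Each entry (A^⊗3)_ij equals the minimum over all length-3 walks i = v_0 → v_1 → … → v_3 = j of Σ_t A[v_t][v_{t+1}]. For example, for (i, j) = (0, 1) we minimise over 4 possible intermediate vertex sequences; the minimum is 7, attained along the walk 0 → 1 → 1 → 1.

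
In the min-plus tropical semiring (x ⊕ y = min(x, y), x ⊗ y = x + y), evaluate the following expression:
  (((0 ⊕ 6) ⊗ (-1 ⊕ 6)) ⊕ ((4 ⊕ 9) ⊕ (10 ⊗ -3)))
(((0 ⊕ 6) ⊗ (-1 ⊕ 6)) ⊕ ((4 ⊕ 9) ⊕ (10 ⊗ -3))) = -1

Expand innermost to outermost. Recall ⊕ takes the minimum of its arguments and ⊗ takes their sum. Working out the expression (((0 ⊕ 6) ⊗ (-1 ⊕ 6)) ⊕ ((4 ⊕ 9) ⊕ (10 ⊗ -3))) gives -1.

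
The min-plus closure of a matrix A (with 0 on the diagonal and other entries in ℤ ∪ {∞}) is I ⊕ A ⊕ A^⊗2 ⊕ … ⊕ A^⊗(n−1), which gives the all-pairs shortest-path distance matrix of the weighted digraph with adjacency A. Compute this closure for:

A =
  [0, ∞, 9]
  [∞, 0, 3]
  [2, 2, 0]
Closure =
  [0, 11, 9]
  [5, 0, 3]
  [2, 2, 0]

This is the Floyd-Warshall all-pairs shortest-path computation. For each intermediate vertex k = 0, 1, …, 2, update dist[i][j] ← min(dist[i][j], dist[i][k] + dist[k][j]). The final matrix gives, for each (i, j), the minimum total weight of any directed path from i to j (possibly empty when i = j).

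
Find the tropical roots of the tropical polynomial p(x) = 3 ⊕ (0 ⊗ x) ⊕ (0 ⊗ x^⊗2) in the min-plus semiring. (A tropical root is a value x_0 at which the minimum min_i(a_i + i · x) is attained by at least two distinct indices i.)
Roots: {0, 3}

Each tropical root is a break point of the lower envelope of the lines y = a_i + i · x (there are 3 lines, with slopes 0, 1, ..., 2). Only the lines that attain the minimum somewhere contribute to roots; other lines are dominated. Here the surviving (envelope) indices are i = 2, i = 1, i = 0.
Intersections between consecutive envelope lines give the roots: for adjacent envelope indices i < j the intersection is x = (a_i − a_j) / (j − i). Reading off the sorted break points: {0, 3}.
Verification: at each break x_0, at least two indices attain the minimum of min_i(a_i + i · x_0).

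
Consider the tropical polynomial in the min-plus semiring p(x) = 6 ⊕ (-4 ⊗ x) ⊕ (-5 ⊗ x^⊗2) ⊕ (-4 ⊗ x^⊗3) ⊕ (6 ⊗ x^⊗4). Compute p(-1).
p(-1) = -7

A tropical monomial a ⊗ x^⊗i evaluates to a + i · x. Evaluating each term at x = -1:
  Term 0 contributes 6 + 0 · -1 = 6
  Term 1 contributes -4 + 1 · -1 = -5
  Term 2 contributes -5 + 2 · -1 = -7
  Term 3 contributes -4 + 3 · -1 = -7
  Term 4 contributes 6 + 4 · -1 = 2
p(-1) = ⊕ of these = min[6, -5, -7, -7, 2] = -7.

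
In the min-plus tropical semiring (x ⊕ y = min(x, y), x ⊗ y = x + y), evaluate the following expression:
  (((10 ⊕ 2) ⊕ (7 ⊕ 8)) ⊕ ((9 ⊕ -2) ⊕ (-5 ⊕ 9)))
(((10 ⊕ 2) ⊕ (7 ⊕ 8)) ⊕ ((9 ⊕ -2) ⊕ (-5 ⊕ 9))) = -5

Expand innermost to outermost. Recall ⊕ takes the minimum of its arguments and ⊗ takes their sum. Working out the expression (((10 ⊕ 2) ⊕ (7 ⊕ 8)) ⊕ ((9 ⊕ -2) ⊕ (-5 ⊕ 9))) gives -5.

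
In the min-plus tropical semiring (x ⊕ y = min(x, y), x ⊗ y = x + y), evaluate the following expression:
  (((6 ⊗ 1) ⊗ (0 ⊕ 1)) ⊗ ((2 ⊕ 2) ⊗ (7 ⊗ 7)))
(((6 ⊗ 1) ⊗ (0 ⊕ 1)) ⊗ ((2 ⊕ 2) ⊗ (7 ⊗ 7))) = 23

Expand innermost to outermost. Recall ⊕ takes the minimum of its arguments and ⊗ takes their sum. Working out the expression (((6 ⊗ 1) ⊗ (0 ⊕ 1)) ⊗ ((2 ⊕ 2) ⊗ (7 ⊗ 7))) gives 23.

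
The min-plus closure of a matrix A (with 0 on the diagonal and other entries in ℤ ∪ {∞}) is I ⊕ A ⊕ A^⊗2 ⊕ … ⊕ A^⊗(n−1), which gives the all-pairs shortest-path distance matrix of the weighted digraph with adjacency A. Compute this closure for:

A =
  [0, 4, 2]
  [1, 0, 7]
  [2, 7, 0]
Closure =
  [0, 4, 2]
  [1, 0, 3]
  [2, 6, 0]

This is the Floyd-Warshall all-pairs shortest-path computation. For each intermediate vertex k = 0, 1, …, 2, update dist[i][j] ← min(dist[i][j], dist[i][k] + dist[k][j]). The final matrix gives, for each (i, j), the minimum total weight of any directed path from i to j (possibly empty when i = j).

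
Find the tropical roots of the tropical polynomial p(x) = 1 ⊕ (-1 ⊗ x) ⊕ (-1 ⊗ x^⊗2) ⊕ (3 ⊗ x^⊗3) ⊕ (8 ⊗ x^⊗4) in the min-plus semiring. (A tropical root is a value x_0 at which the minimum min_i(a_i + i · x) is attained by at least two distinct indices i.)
Roots: {-5, -4, 0, 2}

Each tropical root is a break point of the lower envelope of the lines y = a_i + i · x (there are 5 lines, with slopes 0, 1, ..., 4). Only the lines that attain the minimum somewhere contribute to roots; other lines are dominated. Here the surviving (envelope) indices are i = 4, i = 3, i = 2, i = 1, i = 0.
Intersections between consecutive envelope lines give the roots: for adjacent envelope indices i < j the intersection is x = (a_i − a_j) / (j − i). Reading off the sorted break points: {-5, -4, 0, 2}.
Verification: at each break x_0, at least two indices attain the minimum of min_i(a_i + i · x_0).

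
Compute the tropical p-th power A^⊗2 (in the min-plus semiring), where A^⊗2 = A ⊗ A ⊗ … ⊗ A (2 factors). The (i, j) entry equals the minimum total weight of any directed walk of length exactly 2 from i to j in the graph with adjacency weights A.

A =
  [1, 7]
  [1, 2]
A^⊗2 =
  [2, 8]
  [2, 4]

Each entry (A^⊗2)_ij equals the minimum over all length-2 walks i = v_0 → v_1 → … → v_2 = j of Σ_t A[v_t][v_{t+1}]. For example, for (i, j) = (0, 1) we minimise over 2 possible intermediate vertex sequences; the minimum is 8, attained along the walk 0 → 0 → 1.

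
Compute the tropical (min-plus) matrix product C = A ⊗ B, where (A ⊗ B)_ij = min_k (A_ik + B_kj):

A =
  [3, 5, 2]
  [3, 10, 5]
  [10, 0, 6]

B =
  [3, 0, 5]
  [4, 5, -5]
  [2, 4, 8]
A ⊗ B =
  [4, 3, 0]
  [6, 3, 5]
  [4, 5, -5]

Apply the min-plus product entry-by-entry:
  C[0][0] = min over k of (A[0][0] + B[0][0] = 3 + 3 = 6, A[0][1] + B[1][0] = 5 + 4 = 9, A[0][2] + B[2][0] = 2 + 2 = 4) = 4 (attained at k = 2)
  C[0][1] = min over k of (A[0][0] + B[0][1] = 3 + 0 = 3, A[0][1] + B[1][1] = 5 + 5 = 10, A[0][2] + B[2][1] = 2 + 4 = 6) = 3 (attained at k = 0)
  C[0][2] = min over k of (A[0][0] + B[0][2] = 3 + 5 = 8, A[0][1] + B[1][2] = 5 + -5 = 0, A[0][2] + B[2][2] = 2 + 8 = 10) = 0 (attained at k = 1)
  C[1][0] = min over k of (A[1][0] + B[0][0] = 3 + 3 = 6, A[1][1] + B[1][0] = 10 + 4 = 14, A[1][2] + B[2][0] = 5 + 2 = 7) = 6 (attained at k = 0)
  C[1][1] = min over k of (A[1][0] + B[0][1] = 3 + 0 = 3, A[1][1] + B[1][1] = 10 + 5 = 15, A[1][2] + B[2][1] = 5 + 4 = 9) = 3 (attained at k = 0)
  C[1][2] = min over k of (A[1][0] + B[0][2] = 3 + 5 = 8, A[1][1] + B[1][2] = 10 + -5 = 5, A[1][2] + B[2][2] = 5 + 8 = 13) = 5 (attained at k = 1)
  C[2][0] = min over k of (A[2][0] + B[0][0] = 10 + 3 = 13, A[2][1] + B[1][0] = 0 + 4 = 4, A[2][2] + B[2][0] = 6 + 2 = 8) = 4 (attained at k = 1)
  C[2][1] = min over k of (A[2][0] + B[0][1] = 10 + 0 = 10, A[2][1] + B[1][1] = 0 + 5 = 5, A[2][2] + B[2][1] = 6 + 4 = 10) = 5 (attained at k = 1)
  C[2][2] = min over k of (A[2][0] + B[0][2] = 10 + 5 = 15, A[2][1] + B[1][2] = 0 + -5 = -5, A[2][2] + B[2][2] = 6 + 8 = 14) = -5 (attained at k = 1)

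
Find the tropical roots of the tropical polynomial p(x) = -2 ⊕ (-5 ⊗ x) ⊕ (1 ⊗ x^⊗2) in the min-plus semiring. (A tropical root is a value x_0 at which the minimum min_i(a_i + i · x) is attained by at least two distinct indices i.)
Roots: {-6, 3}

Each tropical root is a break point of the lower envelope of the lines y = a_i + i · x (there are 3 lines, with slopes 0, 1, ..., 2). Only the lines that attain the minimum somewhere contribute to roots; other lines are dominated. Here the surviving (envelope) indices are i = 2, i = 1, i = 0.
Intersections between consecutive envelope lines give the roots: for adjacent envelope indices i < j the intersection is x = (a_i − a_j) / (j − i). Reading off the sorted break points: {-6, 3}.
Verification: at each break x_0, at least two indices attain the minimum of min_i(a_i + i · x_0).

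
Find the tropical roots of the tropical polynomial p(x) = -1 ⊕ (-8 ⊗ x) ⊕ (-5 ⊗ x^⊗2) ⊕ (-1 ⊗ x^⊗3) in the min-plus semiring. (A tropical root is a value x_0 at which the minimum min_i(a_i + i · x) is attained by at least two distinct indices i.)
Roots: {-4, -3, 7}

Each tropical root is a break point of the lower envelope of the lines y = a_i + i · x (there are 4 lines, with slopes 0, 1, ..., 3). Only the lines that attain the minimum somewhere contribute to roots; other lines are dominated. Here the surviving (envelope) indices are i = 3, i = 2, i = 1, i = 0.
Intersections between consecutive envelope lines give the roots: for adjacent envelope indices i < j the intersection is x = (a_i − a_j) / (j − i). Reading off the sorted break points: {-4, -3, 7}.
Verification: at each break x_0, at least two indices attain the minimum of min_i(a_i + i · x_0).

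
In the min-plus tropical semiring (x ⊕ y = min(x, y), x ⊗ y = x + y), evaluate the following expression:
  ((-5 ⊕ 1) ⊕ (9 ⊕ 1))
((-5 ⊕ 1) ⊕ (9 ⊕ 1)) = -5

Expand innermost to outermost. Recall ⊕ takes the minimum of its arguments and ⊗ takes their sum. Working out the expression ((-5 ⊕ 1) ⊕ (9 ⊕ 1)) gives -5.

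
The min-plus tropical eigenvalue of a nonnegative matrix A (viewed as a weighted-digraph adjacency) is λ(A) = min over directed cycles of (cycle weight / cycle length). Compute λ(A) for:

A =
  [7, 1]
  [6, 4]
λ(A) = 7/2

Enumerate directed cycles and compute their means (weight / length). Sample:
  cycle 0 → 0: weight = 7, length = 1, mean = 7/1 ≈ 7.000
  cycle 1 → 1: weight = 4, length = 1, mean = 4/1 ≈ 4.000
  cycle 0 → 1 → 0: weight = 7, length = 2, mean = 7/2 ≈ 3.500
  cycle 1 → 0 → 1: weight = 7, length = 2, mean = 7/2 ≈ 3.500
Minimum mean = 3.500, attained e.g. along the cycle 0 → 1 → 0 with weight 7 and length 2. So λ(A) = 7/2 = 7/2.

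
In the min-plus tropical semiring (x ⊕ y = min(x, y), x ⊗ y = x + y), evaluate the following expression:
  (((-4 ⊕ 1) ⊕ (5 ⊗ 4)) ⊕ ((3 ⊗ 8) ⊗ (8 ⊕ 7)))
(((-4 ⊕ 1) ⊕ (5 ⊗ 4)) ⊕ ((3 ⊗ 8) ⊗ (8 ⊕ 7))) = -4

Expand innermost to outermost. Recall ⊕ takes the minimum of its arguments and ⊗ takes their sum. Working out the expression (((-4 ⊕ 1) ⊕ (5 ⊗ 4)) ⊕ ((3 ⊗ 8) ⊗ (8 ⊕ 7))) gives -4.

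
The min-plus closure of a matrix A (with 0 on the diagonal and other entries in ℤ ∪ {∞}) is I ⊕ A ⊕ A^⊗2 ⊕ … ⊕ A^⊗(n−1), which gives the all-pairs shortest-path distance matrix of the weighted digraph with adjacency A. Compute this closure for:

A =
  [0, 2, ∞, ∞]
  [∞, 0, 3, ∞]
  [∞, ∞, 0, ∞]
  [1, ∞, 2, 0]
Closure =
  [0, 2, 5, ∞]
  [∞, 0, 3, ∞]
  [∞, ∞, 0, ∞]
  [1, 3, 2, 0]

This is the Floyd-Warshall all-pairs shortest-path computation. For each intermediate vertex k = 0, 1, …, 3, update dist[i][j] ← min(dist[i][j], dist[i][k] + dist[k][j]). The final matrix gives, for each (i, j), the minimum total weight of any directed path from i to j (possibly empty when i = j).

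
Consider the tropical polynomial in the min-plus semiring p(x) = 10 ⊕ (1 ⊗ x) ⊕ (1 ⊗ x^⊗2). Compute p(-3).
p(-3) = -5

A tropical monomial a ⊗ x^⊗i evaluates to a + i · x. Evaluating each term at x = -3:
  Term 0 contributes 10 + 0 · -3 = 10
  Term 1 contributes 1 + 1 · -3 = -2
  Term 2 contributes 1 + 2 · -3 = -5
p(-3) = ⊕ of these = min[10, -2, -5] = -5.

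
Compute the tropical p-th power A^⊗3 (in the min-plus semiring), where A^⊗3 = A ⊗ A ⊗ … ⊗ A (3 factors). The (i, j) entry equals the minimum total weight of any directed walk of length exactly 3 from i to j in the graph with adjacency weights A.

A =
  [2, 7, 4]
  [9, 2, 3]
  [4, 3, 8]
A^⊗3 =
  [6, 9, 8]
  [9, 6, 7]
  [8, 7, 8]

Each entry (A^⊗3)_ij equals the minimum over all length-3 walks i = v_0 → v_1 → … → v_3 = j of Σ_t A[v_t][v_{t+1}]. For example, for (i, j) = (0, 2) we minimise over 9 possible intermediate vertex sequences; the minimum is 8, attained along the walk 0 → 0 → 0 → 2.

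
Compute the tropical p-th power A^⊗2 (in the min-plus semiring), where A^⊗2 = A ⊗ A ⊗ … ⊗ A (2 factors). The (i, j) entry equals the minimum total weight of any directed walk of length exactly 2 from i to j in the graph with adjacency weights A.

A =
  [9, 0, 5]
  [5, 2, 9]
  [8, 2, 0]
A^⊗2 =
  [5, 2, 5]
  [7, 4, 9]
  [7, 2, 0]

Each entry (A^⊗2)_ij equals the minimum over all length-2 walks i = v_0 → v_1 → … → v_2 = j of Σ_t A[v_t][v_{t+1}]. For example, for (i, j) = (0, 2) we minimise over 3 possible intermediate vertex sequences; the minimum is 5, attained along the walk 0 → 2 → 2.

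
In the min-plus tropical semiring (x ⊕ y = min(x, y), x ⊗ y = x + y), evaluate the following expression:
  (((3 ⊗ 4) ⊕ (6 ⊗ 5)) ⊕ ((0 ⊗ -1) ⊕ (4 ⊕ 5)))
(((3 ⊗ 4) ⊕ (6 ⊗ 5)) ⊕ ((0 ⊗ -1) ⊕ (4 ⊕ 5))) = -1

Expand innermost to outermost. Recall ⊕ takes the minimum of its arguments and ⊗ takes their sum. Working out the expression (((3 ⊗ 4) ⊕ (6 ⊗ 5)) ⊕ ((0 ⊗ -1) ⊕ (4 ⊕ 5))) gives -1.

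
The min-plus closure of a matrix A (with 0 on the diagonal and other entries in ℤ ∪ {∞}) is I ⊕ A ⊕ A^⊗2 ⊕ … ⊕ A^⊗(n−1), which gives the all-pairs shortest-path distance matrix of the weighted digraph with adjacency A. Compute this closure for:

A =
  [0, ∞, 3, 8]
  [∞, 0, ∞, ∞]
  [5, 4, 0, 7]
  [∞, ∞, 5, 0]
Closure =
  [0, 7, 3, 8]
  [∞, 0, ∞, ∞]
  [5, 4, 0, 7]
  [10, 9, 5, 0]

This is the Floyd-Warshall all-pairs shortest-path computation. For each intermediate vertex k = 0, 1, …, 3, update dist[i][j] ← min(dist[i][j], dist[i][k] + dist[k][j]). The final matrix gives, for each (i, j), the minimum total weight of any directed path from i to j (possibly empty when i = j).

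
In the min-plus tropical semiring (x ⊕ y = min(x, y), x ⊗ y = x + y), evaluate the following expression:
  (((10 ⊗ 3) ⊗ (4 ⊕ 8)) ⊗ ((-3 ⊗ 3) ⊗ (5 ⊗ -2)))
(((10 ⊗ 3) ⊗ (4 ⊕ 8)) ⊗ ((-3 ⊗ 3) ⊗ (5 ⊗ -2))) = 20

Expand innermost to outermost. Recall ⊕ takes the minimum of its arguments and ⊗ takes their sum. Working out the expression (((10 ⊗ 3) ⊗ (4 ⊕ 8)) ⊗ ((-3 ⊗ 3) ⊗ (5 ⊗ -2))) gives 20.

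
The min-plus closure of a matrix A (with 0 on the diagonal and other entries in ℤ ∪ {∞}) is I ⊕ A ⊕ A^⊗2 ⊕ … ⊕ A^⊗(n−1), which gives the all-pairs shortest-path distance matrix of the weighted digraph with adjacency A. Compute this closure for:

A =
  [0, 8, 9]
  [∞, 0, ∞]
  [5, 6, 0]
Closure =
  [0, 8, 9]
  [∞, 0, ∞]
  [5, 6, 0]

This is the Floyd-Warshall all-pairs shortest-path computation. For each intermediate vertex k = 0, 1, …, 2, update dist[i][j] ← min(dist[i][j], dist[i][k] + dist[k][j]). The final matrix gives, for each (i, j), the minimum total weight of any directed path from i to j (possibly empty when i = j).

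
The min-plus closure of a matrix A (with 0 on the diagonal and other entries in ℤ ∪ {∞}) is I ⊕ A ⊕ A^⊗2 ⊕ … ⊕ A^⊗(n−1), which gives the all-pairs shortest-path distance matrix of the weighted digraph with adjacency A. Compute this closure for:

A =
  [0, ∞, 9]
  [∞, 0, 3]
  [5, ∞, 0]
Closure =
  [0, ∞, 9]
  [8, 0, 3]
  [5, ∞, 0]

This is the Floyd-Warshall all-pairs shortest-path computation. For each intermediate vertex k = 0, 1, …, 2, update dist[i][j] ← min(dist[i][j], dist[i][k] + dist[k][j]). The final matrix gives, for each (i, j), the minimum total weight of any directed path from i to j (possibly empty when i = j).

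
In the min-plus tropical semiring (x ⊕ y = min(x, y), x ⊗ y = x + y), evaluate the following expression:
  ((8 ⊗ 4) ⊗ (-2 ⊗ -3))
((8 ⊗ 4) ⊗ (-2 ⊗ -3)) = 7

Expand innermost to outermost. Recall ⊕ takes the minimum of its arguments and ⊗ takes their sum. Working out the expression ((8 ⊗ 4) ⊗ (-2 ⊗ -3)) gives 7.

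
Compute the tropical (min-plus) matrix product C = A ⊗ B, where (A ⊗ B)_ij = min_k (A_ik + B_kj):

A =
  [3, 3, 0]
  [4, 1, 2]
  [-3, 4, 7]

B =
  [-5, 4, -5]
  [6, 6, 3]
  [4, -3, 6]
A ⊗ B =
  [-2, -3, -2]
  [-1, -1, -1]
  [-8, 1, -8]

Apply the min-plus product entry-by-entry:
  C[0][0] = min over k of (A[0][0] + B[0][0] = 3 + -5 = -2, A[0][1] + B[1][0] = 3 + 6 = 9, A[0][2] + B[2][0] = 0 + 4 = 4) = -2 (attained at k = 0)
  C[0][1] = min over k of (A[0][0] + B[0][1] = 3 + 4 = 7, A[0][1] + B[1][1] = 3 + 6 = 9, A[0][2] + B[2][1] = 0 + -3 = -3) = -3 (attained at k = 2)
  C[0][2] = min over k of (A[0][0] + B[0][2] = 3 + -5 = -2, A[0][1] + B[1][2] = 3 + 3 = 6, A[0][2] + B[2][2] = 0 + 6 = 6) = -2 (attained at k = 0)
  C[1][0] = min over k of (A[1][0] + B[0][0] = 4 + -5 = -1, A[1][1] + B[1][0] = 1 + 6 = 7, A[1][2] + B[2][0] = 2 + 4 = 6) = -1 (attained at k = 0)
  C[1][1] = min over k of (A[1][0] + B[0][1] = 4 + 4 = 8, A[1][1] + B[1][1] = 1 + 6 = 7, A[1][2] + B[2][1] = 2 + -3 = -1) = -1 (attained at k = 2)
  C[1][2] = min over k of (A[1][0] + B[0][2] = 4 + -5 = -1, A[1][1] + B[1][2] = 1 + 3 = 4, A[1][2] + B[2][2] = 2 + 6 = 8) = -1 (attained at k = 0)
  C[2][0] = min over k of (A[2][0] + B[0][0] = -3 + -5 = -8, A[2][1] + B[1][0] = 4 + 6 = 10, A[2][2] + B[2][0] = 7 + 4 = 11) = -8 (attained at k = 0)
  C[2][1] = min over k of (A[2][0] + B[0][1] = -3 + 4 = 1, A[2][1] + B[1][1] = 4 + 6 = 10, A[2][2] + B[2][1] = 7 + -3 = 4) = 1 (attained at k = 0)
  C[2][2] = min over k of (A[2][0] + B[0][2] = -3 + -5 = -8, A[2][1] + B[1][2] = 4 + 3 = 7, A[2][2] + B[2][2] = 7 + 6 = 13) = -8 (attained at k = 0)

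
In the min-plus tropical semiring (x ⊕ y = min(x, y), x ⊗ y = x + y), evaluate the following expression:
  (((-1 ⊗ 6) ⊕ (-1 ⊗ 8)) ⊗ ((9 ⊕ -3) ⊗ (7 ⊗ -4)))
(((-1 ⊗ 6) ⊕ (-1 ⊗ 8)) ⊗ ((9 ⊕ -3) ⊗ (7 ⊗ -4))) = 5

Expand innermost to outermost. Recall ⊕ takes the minimum of its arguments and ⊗ takes their sum. Working out the expression (((-1 ⊗ 6) ⊕ (-1 ⊗ 8)) ⊗ ((9 ⊕ -3) ⊗ (7 ⊗ -4))) gives 5.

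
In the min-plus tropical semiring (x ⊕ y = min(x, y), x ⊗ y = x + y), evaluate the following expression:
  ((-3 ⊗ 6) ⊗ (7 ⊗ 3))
((-3 ⊗ 6) ⊗ (7 ⊗ 3)) = 13

Expand innermost to outermost. Recall ⊕ takes the minimum of its arguments and ⊗ takes their sum. Working out the expression ((-3 ⊗ 6) ⊗ (7 ⊗ 3)) gives 13.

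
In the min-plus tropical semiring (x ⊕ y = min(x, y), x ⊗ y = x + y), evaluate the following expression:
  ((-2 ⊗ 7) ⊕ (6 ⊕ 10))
((-2 ⊗ 7) ⊕ (6 ⊕ 10)) = 5

Expand innermost to outermost. Recall ⊕ takes the minimum of its arguments and ⊗ takes their sum. Working out the expression ((-2 ⊗ 7) ⊕ (6 ⊕ 10)) gives 5.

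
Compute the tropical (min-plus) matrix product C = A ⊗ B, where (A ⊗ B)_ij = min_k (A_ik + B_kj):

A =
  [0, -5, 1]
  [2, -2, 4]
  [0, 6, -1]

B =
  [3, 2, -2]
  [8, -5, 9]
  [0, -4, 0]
A ⊗ B =
  [1, -10, -2]
  [4, -7, 0]
  [-1, -5, -2]

Apply the min-plus product entry-by-entry:
  C[0][0] = min over k of (A[0][0] + B[0][0] = 0 + 3 = 3, A[0][1] + B[1][0] = -5 + 8 = 3, A[0][2] + B[2][0] = 1 + 0 = 1) = 1 (attained at k = 2)
  C[0][1] = min over k of (A[0][0] + B[0][1] = 0 + 2 = 2, A[0][1] + B[1][1] = -5 + -5 = -10, A[0][2] + B[2][1] = 1 + -4 = -3) = -10 (attained at k = 1)
  C[0][2] = min over k of (A[0][0] + B[0][2] = 0 + -2 = -2, A[0][1] + B[1][2] = -5 + 9 = 4, A[0][2] + B[2][2] = 1 + 0 = 1) = -2 (attained at k = 0)
  C[1][0] = min over k of (A[1][0] + B[0][0] = 2 + 3 = 5, A[1][1] + B[1][0] = -2 + 8 = 6, A[1][2] + B[2][0] = 4 + 0 = 4) = 4 (attained at k = 2)
  C[1][1] = min over k of (A[1][0] + B[0][1] = 2 + 2 = 4, A[1][1] + B[1][1] = -2 + -5 = -7, A[1][2] + B[2][1] = 4 + -4 = 0) = -7 (attained at k = 1)
  C[1][2] = min over k of (A[1][0] + B[0][2] = 2 + -2 = 0, A[1][1] + B[1][2] = -2 + 9 = 7, A[1][2] + B[2][2] = 4 + 0 = 4) = 0 (attained at k = 0)
  C[2][0] = min over k of (A[2][0] + B[0][0] = 0 + 3 = 3, A[2][1] + B[1][0] = 6 + 8 = 14, A[2][2] + B[2][0] = -1 + 0 = -1) = -1 (attained at k = 2)
  C[2][1] = min over k of (A[2][0] + B[0][1] = 0 + 2 = 2, A[2][1] + B[1][1] = 6 + -5 = 1, A[2][2] + B[2][1] = -1 + -4 = -5) = -5 (attained at k = 2)
  C[2][2] = min over k of (A[2][0] + B[0][2] = 0 + -2 = -2, A[2][1] + B[1][2] = 6 + 9 = 15, A[2][2] + B[2][2] = -1 + 0 = -1) = -2 (attained at k = 0)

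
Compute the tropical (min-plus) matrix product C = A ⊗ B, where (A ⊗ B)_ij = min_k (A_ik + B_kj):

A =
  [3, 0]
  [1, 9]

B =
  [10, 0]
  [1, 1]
A ⊗ B =
  [1, 1]
  [10, 1]

Apply the min-plus product entry-by-entry:
  C[0][0] = min over k of (A[0][0] + B[0][0] = 3 + 10 = 13, A[0][1] + B[1][0] = 0 + 1 = 1) = 1 (attained at k = 1)
  C[0][1] = min over k of (A[0][0] + B[0][1] = 3 + 0 = 3, A[0][1] + B[1][1] = 0 + 1 = 1) = 1 (attained at k = 1)
  C[1][0] = min over k of (A[1][0] + B[0][0] = 1 + 10 = 11, A[1][1] + B[1][0] = 9 + 1 = 10) = 10 (attained at k = 1)
  C[1][1] = min over k of (A[1][0] + B[0][1] = 1 + 0 = 1, A[1][1] + B[1][1] = 9 + 1 = 10) = 1 (attained at k = 0)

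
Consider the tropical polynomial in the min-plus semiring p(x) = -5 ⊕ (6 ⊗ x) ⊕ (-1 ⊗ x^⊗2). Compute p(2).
p(2) = -5

A tropical monomial a ⊗ x^⊗i evaluates to a + i · x. Evaluating each term at x = 2:
  Term 0 contributes -5 + 0 · 2 = -5
  Term 1 contributes 6 + 1 · 2 = 8
  Term 2 contributes -1 + 2 · 2 = 3
p(2) = ⊕ of these = min[-5, 8, 3] = -5.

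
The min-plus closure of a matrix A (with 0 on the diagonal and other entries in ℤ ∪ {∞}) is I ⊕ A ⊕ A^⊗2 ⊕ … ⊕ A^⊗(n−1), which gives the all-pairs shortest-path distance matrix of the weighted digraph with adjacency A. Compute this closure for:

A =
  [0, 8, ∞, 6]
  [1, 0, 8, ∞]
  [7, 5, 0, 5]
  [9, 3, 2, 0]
Closure =
  [0, 8, 8, 6]
  [1, 0, 8, 7]
  [6, 5, 0, 5]
  [4, 3, 2, 0]

This is the Floyd-Warshall all-pairs shortest-path computation. For each intermediate vertex k = 0, 1, …, 3, update dist[i][j] ← min(dist[i][j], dist[i][k] + dist[k][j]). The final matrix gives, for each (i, j), the minimum total weight of any directed path from i to j (possibly empty when i = j).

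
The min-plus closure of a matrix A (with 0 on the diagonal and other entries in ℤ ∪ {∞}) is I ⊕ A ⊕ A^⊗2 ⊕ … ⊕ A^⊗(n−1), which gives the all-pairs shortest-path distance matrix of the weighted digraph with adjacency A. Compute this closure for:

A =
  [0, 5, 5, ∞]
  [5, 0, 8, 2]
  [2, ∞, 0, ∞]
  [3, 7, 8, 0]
Closure =
  [0, 5, 5, 7]
  [5, 0, 8, 2]
  [2, 7, 0, 9]
  [3, 7, 8, 0]

This is the Floyd-Warshall all-pairs shortest-path computation. For each intermediate vertex k = 0, 1, …, 3, update dist[i][j] ← min(dist[i][j], dist[i][k] + dist[k][j]). The final matrix gives, for each (i, j), the minimum total weight of any directed path from i to j (possibly empty when i = j).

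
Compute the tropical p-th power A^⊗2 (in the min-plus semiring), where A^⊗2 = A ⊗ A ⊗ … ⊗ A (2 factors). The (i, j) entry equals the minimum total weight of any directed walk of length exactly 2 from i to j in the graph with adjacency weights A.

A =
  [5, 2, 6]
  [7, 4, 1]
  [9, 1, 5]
A^⊗2 =
  [9, 6, 3]
  [10, 2, 5]
  [8, 5, 2]

Each entry (A^⊗2)_ij equals the minimum over all length-2 walks i = v_0 → v_1 → … → v_2 = j of Σ_t A[v_t][v_{t+1}]. For example, for (i, j) = (0, 2) we minimise over 3 possible intermediate vertex sequences; the minimum is 3, attained along the walk 0 → 1 → 2.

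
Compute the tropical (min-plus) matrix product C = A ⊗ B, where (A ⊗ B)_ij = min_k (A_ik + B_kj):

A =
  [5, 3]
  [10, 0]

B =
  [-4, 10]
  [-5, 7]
A ⊗ B =
  [-2, 10]
  [-5, 7]

Apply the min-plus product entry-by-entry:
  C[0][0] = min over k of (A[0][0] + B[0][0] = 5 + -4 = 1, A[0][1] + B[1][0] = 3 + -5 = -2) = -2 (attained at k = 1)
  C[0][1] = min over k of (A[0][0] + B[0][1] = 5 + 10 = 15, A[0][1] + B[1][1] = 3 + 7 = 10) = 10 (attained at k = 1)
  C[1][0] = min over k of (A[1][0] + B[0][0] = 10 + -4 = 6, A[1][1] + B[1][0] = 0 + -5 = -5) = -5 (attained at k = 1)
  C[1][1] = min over k of (A[1][0] + B[0][1] = 10 + 10 = 20, A[1][1] + B[1][1] = 0 + 7 = 7) = 7 (attained at k = 1)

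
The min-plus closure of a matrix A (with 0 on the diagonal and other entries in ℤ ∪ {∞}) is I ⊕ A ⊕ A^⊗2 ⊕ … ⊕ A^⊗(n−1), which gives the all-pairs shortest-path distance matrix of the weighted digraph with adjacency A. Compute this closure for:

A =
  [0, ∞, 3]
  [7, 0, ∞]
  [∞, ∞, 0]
Closure =
  [0, ∞, 3]
  [7, 0, 10]
  [∞, ∞, 0]

This is the Floyd-Warshall all-pairs shortest-path computation. For each intermediate vertex k = 0, 1, …, 2, update dist[i][j] ← min(dist[i][j], dist[i][k] + dist[k][j]). The final matrix gives, for each (i, j), the minimum total weight of any directed path from i to j (possibly empty when i = j).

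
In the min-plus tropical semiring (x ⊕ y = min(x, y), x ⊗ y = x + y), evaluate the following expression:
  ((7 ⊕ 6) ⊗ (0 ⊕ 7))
((7 ⊕ 6) ⊗ (0 ⊕ 7)) = 6

Expand innermost to outermost. Recall ⊕ takes the minimum of its arguments and ⊗ takes their sum. Working out the expression ((7 ⊕ 6) ⊗ (0 ⊕ 7)) gives 6.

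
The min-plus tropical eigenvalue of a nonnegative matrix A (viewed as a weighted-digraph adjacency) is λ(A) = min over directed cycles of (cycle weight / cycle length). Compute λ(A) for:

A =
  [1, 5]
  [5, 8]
λ(A) = 1

Enumerate directed cycles and compute their means (weight / length). Sample:
  cycle 0 → 0: weight = 1, length = 1, mean = 1/1 ≈ 1.000
  cycle 1 → 1: weight = 8, length = 1, mean = 8/1 ≈ 8.000
  cycle 0 → 1 → 0: weight = 10, length = 2, mean = 10/2 ≈ 5.000
  cycle 1 → 0 → 1: weight = 10, length = 2, mean = 10/2 ≈ 5.000
Minimum mean = 1.000, attained e.g. along the cycle 0 → 0 with weight 1 and length 1. So λ(A) = 1/1 = 1.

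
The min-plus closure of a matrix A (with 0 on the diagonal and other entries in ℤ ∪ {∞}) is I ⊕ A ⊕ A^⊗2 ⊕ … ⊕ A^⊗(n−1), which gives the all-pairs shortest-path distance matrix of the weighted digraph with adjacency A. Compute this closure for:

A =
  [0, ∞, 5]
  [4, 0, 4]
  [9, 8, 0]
Closure =
  [0, 13, 5]
  [4, 0, 4]
  [9, 8, 0]

This is the Floyd-Warshall all-pairs shortest-path computation. For each intermediate vertex k = 0, 1, …, 2, update dist[i][j] ← min(dist[i][j], dist[i][k] + dist[k][j]). The final matrix gives, for each (i, j), the minimum total weight of any directed path from i to j (possibly empty when i = j).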